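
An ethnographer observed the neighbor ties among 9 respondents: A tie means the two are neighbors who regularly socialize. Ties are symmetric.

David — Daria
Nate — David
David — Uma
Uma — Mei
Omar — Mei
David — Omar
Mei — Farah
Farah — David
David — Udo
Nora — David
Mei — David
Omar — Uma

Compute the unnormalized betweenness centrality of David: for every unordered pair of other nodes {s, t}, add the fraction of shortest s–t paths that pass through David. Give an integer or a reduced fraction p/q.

23

Pairs whose geodesics pass through David — Udo–Nora: 1; Udo–Uma: 1; Udo–Omar: 1; Udo–Daria: 1; Udo–Mei: 1; Udo–Farah: 1; Udo–Nate: 1; Nora–Uma: 1; Nora–Omar: 1; Nora–Daria: 1; Nora–Mei: 1; Nora–Farah: 1; Nora–Nate: 1; Uma–Daria: 1 … (+10 more pairs).
All other pairs contribute 0.
Summing the contributions gives betweenness(David) = 23.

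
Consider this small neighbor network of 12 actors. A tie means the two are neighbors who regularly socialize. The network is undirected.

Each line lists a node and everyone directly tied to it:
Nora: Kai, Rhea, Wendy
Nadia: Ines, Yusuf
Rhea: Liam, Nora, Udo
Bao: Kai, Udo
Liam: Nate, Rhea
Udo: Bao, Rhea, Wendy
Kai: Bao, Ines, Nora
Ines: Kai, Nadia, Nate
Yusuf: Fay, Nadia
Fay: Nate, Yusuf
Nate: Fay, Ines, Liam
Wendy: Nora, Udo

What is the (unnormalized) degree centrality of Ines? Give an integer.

Ines is directly tied to Kai, Nadia, and Nate. That is 3 neighbors, so the degree of Ines is 3.

3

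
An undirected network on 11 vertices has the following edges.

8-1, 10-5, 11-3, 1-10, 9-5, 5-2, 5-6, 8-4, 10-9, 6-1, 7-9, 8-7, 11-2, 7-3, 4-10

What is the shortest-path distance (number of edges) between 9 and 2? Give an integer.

One shortest route is 9 – 5 – 2, which uses 2 edges, and 9 and 2 are not directly tied, so nothing shorter exists. So d(9,2) = 2.

2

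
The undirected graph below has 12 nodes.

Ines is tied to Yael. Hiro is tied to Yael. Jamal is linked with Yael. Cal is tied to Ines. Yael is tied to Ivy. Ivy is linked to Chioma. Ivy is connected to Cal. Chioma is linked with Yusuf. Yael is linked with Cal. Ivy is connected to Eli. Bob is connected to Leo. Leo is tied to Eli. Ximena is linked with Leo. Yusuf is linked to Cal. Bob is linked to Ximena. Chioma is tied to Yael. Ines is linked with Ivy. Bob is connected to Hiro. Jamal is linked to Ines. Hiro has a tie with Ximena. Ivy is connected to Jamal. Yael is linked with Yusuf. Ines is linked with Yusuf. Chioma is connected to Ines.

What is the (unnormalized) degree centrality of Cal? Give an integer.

4

Cal is directly tied to Ines, Ivy, Yael, and Yusuf. That is 4 neighbors, so the degree of Cal is 4.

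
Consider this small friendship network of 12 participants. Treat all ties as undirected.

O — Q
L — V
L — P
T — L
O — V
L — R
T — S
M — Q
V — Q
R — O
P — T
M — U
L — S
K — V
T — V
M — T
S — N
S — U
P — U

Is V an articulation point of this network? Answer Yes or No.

Removing V leaves {K} with no path to {L, M, N, O, P, Q, R, S, T, and U}, so the network splits into 2 components. V is a cut vertex.

Yes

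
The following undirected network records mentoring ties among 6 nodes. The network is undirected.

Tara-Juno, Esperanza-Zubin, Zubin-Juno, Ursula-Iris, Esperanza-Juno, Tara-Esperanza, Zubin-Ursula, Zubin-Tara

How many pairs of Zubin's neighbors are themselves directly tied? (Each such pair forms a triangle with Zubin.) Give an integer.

Zubin's neighbors: Esperanza, Juno, Tara, and Ursula.
Neighbor pairs that are themselves tied: Zubin–Esperanza–Juno; Zubin–Esperanza–Tara; Zubin–Juno–Tara. Each forms one triangle with Zubin, for 3 in total.

3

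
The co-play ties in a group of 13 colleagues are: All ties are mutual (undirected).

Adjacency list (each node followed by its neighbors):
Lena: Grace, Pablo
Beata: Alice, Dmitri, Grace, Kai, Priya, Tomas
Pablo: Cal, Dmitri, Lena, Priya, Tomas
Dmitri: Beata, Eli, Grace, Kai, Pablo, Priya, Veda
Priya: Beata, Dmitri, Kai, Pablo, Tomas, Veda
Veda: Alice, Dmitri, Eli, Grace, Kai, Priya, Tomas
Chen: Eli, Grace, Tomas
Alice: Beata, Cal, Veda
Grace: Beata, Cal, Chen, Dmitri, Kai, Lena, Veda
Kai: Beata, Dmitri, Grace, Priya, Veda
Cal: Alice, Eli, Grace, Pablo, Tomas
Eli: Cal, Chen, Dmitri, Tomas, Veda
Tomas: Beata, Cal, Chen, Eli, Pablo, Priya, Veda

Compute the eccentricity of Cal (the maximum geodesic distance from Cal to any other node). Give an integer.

Distances from Cal: Alice:1, Beata:2, Chen:2, Dmitri:2, Eli:1, Grace:1, Kai:2, Lena:2, Pablo:1, Priya:2, Tomas:1, Veda:2.
The largest is 2 (to Beata, Veda, Dmitri, Priya, Lena, Chen, and Kai), so the eccentricity of Cal is 2.

2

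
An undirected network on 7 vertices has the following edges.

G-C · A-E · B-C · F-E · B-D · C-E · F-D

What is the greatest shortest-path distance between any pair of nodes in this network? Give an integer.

Eccentricity of each node (its greatest distance to any other): A:3, B:3, C:2, D:3, E:2, F:3, G:3.
The maximum eccentricity is 3, realized for instance by the pair D–G via D – B – C – G. So the diameter is 3.

3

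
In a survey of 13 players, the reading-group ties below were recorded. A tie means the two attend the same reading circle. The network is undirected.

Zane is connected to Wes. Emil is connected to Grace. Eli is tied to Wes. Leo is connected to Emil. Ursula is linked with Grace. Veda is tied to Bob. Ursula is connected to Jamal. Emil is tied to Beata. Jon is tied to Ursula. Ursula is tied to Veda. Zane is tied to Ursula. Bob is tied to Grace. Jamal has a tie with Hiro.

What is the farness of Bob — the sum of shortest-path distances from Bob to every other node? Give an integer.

Distances from Bob: Beata:3, Eli:5, Emil:2, Grace:1, Hiro:4, Jamal:3, Jon:3, Leo:3, Ursula:2, Veda:1, Wes:4, Zane:3.
Sum = 3 + 5 + 2 + 1 + 4 + 3 + 3 + 3 + 2 + 1 + 4 + 3 = 34.

34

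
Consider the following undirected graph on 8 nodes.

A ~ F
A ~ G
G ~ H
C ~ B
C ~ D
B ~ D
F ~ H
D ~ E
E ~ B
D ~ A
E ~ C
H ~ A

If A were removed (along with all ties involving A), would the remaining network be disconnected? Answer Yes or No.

Yes

Removing A leaves {B, C, D, and E} with no path to {F, G, and H}, so the network splits into 2 components. A is a cut vertex.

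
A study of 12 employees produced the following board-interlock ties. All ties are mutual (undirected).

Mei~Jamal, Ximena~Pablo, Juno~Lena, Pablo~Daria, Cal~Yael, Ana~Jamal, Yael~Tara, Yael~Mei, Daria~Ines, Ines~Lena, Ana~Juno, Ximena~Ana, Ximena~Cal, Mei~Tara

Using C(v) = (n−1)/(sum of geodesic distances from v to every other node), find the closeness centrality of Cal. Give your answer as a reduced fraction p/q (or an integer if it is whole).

Distances from Cal: Ana:2, Daria:3, Ines:4, Jamal:3, Juno:3, Lena:4, Mei:2, Pablo:2, Tara:2, Ximena:1, Yael:1. Sum = 27.
n = 12, so closeness = 11/27.

11/27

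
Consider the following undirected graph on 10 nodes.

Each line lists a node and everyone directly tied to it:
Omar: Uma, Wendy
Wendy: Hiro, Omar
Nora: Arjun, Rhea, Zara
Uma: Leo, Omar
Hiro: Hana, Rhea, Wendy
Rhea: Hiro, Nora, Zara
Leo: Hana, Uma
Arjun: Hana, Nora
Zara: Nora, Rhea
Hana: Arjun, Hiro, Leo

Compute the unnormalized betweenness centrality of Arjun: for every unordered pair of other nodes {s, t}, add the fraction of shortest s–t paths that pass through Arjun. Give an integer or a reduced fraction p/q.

13/3

Pairs whose geodesics pass through Arjun — Nora–Hana: 1; Nora–Leo: 1; Nora–Uma: 1; Hana–Zara: 1/2; Leo–Zara: 1/2; Uma–Zara: 1/3.
All other pairs contribute 0.
Summing the contributions gives betweenness(Arjun) = 13/3.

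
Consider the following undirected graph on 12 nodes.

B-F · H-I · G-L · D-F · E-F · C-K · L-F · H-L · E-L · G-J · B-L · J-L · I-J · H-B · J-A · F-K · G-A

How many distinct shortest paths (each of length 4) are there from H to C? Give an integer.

The shortest distance is 4. The length-4 paths are: H–B–F–K–C; H–L–F–K–C.
That gives 2 distinct shortest paths.

2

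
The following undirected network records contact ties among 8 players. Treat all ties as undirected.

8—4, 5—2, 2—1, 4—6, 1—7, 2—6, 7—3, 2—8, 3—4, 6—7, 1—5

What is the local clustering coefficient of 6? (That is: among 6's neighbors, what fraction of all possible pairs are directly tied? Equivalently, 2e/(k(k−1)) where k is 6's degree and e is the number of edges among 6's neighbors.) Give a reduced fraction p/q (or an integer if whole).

0

6's neighbors: 2, 4, and 7 (k = 3).
Possible neighbor pairs: C(3,2) = 3. Edges among them: none → e = 0.
Clustering(6) = 0/3 = 0.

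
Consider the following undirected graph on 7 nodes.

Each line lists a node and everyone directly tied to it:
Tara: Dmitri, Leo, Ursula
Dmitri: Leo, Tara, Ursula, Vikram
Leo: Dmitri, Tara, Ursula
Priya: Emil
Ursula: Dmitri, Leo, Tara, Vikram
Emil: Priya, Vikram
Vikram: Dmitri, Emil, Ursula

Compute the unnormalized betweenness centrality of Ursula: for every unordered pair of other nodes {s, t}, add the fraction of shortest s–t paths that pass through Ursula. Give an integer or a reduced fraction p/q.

3

Pairs whose geodesics pass through Ursula — Priya–Tara: 1/2; Priya–Leo: 1/2; Emil–Tara: 1/2; Emil–Leo: 1/2; Tara–Vikram: 1/2; Vikram–Leo: 1/2.
All other pairs contribute 0.
Summing the contributions gives betweenness(Ursula) = 3.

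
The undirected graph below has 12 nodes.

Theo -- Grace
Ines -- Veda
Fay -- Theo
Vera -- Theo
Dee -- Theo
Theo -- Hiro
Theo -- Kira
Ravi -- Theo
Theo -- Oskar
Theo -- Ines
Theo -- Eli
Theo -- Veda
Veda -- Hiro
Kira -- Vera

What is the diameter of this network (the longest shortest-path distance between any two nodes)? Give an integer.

Eccentricity of each node (its greatest distance to any other): Dee:2, Eli:2, Fay:2, Grace:2, Hiro:2, Ines:2, Kira:2, Oskar:2, Ravi:2, Theo:1, Veda:2, Vera:2.
The maximum eccentricity is 2, realized for instance by the pair Fay–Grace via Fay – Theo – Grace. So the diameter is 2.

2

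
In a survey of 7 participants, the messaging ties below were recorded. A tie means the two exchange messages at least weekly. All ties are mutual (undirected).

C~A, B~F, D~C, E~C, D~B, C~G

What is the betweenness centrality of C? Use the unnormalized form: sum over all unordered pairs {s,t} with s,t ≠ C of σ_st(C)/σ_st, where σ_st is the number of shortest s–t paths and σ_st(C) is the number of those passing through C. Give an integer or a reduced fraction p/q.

Pairs whose geodesics pass through C — D–E: 1; D–G: 1; D–A: 1; E–G: 1; E–F: 1; E–B: 1; E–A: 1; G–F: 1; G–B: 1; G–A: 1; F–A: 1; B–A: 1.
All other pairs contribute 0.
Summing the contributions gives betweenness(C) = 12.

12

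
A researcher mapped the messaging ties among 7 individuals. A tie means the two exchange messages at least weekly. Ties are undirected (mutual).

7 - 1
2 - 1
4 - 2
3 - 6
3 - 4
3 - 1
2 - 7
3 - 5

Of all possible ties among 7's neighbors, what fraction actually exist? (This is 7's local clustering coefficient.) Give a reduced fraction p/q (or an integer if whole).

7's neighbors: 1 and 2 (k = 2).
Possible neighbor pairs: C(2,2) = 1. Edges among them: 1–2 → e = 1.
Clustering(7) = 1/1.

1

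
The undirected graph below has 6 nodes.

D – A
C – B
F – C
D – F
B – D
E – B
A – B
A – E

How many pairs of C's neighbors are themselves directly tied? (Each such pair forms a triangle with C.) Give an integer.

C's neighbors are B and F, but none of them are tied to each other, so no triangle contains C.

0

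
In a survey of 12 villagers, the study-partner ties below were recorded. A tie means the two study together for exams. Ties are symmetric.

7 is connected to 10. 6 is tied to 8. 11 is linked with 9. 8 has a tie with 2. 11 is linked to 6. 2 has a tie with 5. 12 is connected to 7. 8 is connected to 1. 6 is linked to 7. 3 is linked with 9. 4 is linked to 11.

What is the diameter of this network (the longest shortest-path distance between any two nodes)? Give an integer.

6

Eccentricity of each node (its greatest distance to any other): 1:5, 2:5, 3:6, 4:5, 5:6, 6:3, 7:4, 8:4, 9:5, 10:5, 11:4, 12:5.
The maximum eccentricity is 6, realized for instance by the pair 3–5 via 3 – 9 – 11 – 6 – 8 – 2 – 5. So the diameter is 6.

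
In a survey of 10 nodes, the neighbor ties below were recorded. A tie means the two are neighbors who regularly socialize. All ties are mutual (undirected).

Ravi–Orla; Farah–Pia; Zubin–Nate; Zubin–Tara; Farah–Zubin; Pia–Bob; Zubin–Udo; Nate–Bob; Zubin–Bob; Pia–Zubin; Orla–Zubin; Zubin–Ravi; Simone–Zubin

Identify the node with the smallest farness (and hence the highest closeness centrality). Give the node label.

Zubin

Farness (sum of distances to all others) for each node — Bob:15, Farah:16, Nate:16, Orla:16, Pia:15, Ravi:16, Simone:17, Tara:17, Udo:17, Zubin:9.
The smallest farness is 9, for Zubin, so Zubin has the highest closeness.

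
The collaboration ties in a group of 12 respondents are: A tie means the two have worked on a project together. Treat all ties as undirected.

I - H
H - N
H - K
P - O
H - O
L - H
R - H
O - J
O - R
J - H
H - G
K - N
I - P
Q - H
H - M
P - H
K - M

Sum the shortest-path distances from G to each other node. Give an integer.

Distances from G: H:1, I:2, J:2, K:2, L:2, M:2, N:2, O:2, P:2, Q:2, R:2.
Sum = 1 + 2 + 2 + 2 + 2 + 2 + 2 + 2 + 2 + 2 + 2 = 21.

21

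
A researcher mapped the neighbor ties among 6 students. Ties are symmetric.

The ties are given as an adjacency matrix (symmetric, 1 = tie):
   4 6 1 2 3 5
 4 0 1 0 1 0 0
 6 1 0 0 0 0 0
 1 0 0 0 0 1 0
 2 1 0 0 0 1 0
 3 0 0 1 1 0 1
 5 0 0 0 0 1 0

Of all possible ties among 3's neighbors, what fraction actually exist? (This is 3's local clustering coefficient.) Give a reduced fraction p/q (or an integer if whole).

0

3's neighbors: 1, 2, and 5 (k = 3).
Possible neighbor pairs: C(3,2) = 3. Edges among them: none → e = 0.
Clustering(3) = 0/3 = 0.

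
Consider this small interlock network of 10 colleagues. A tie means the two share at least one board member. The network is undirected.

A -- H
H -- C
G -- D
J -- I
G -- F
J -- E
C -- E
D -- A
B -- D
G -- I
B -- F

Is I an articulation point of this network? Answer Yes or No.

Even without I, every remaining node can still reach every other (the residual graph is connected), so I is not a cut vertex.

No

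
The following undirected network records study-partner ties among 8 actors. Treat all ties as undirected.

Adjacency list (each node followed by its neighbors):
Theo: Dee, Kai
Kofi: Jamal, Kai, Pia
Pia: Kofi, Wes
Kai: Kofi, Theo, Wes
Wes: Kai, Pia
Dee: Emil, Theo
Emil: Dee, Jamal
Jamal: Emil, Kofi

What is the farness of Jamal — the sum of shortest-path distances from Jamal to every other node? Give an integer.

Distances from Jamal: Dee:2, Emil:1, Kai:2, Kofi:1, Pia:2, Theo:3, Wes:3.
Sum = 2 + 1 + 2 + 1 + 2 + 3 + 3 = 14.

14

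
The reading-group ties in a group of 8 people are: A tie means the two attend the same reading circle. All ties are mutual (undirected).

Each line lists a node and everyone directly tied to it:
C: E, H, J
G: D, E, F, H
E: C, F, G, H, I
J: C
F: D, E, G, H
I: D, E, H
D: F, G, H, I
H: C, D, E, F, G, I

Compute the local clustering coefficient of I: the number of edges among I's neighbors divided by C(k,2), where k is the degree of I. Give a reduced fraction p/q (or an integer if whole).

2/3

I's neighbors: D, E, and H (k = 3).
Possible neighbor pairs: C(3,2) = 3. Edges among them: D–H, E–H → e = 2.
Clustering(I) = 2/3.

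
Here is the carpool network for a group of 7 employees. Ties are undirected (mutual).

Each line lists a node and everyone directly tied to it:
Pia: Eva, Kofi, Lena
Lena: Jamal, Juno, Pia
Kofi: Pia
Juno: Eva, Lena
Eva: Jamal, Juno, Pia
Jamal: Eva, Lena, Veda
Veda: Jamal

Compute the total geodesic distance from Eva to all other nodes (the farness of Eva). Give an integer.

9

Distances from Eva: Jamal:1, Juno:1, Kofi:2, Lena:2, Pia:1, Veda:2.
Sum = 1 + 1 + 2 + 2 + 1 + 2 = 9.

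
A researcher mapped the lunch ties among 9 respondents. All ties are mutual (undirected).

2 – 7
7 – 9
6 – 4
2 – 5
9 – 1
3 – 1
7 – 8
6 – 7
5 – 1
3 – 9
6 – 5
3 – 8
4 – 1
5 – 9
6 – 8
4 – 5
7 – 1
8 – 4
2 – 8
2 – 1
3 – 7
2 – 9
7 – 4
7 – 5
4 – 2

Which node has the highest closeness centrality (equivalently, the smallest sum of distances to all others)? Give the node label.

Farness (sum of distances to all others) for each node — 1:10, 2:10, 3:12, 4:10, 5:10, 6:12, 7:8, 8:11, 9:11.
The smallest farness is 8, for 7, so 7 has the highest closeness.

7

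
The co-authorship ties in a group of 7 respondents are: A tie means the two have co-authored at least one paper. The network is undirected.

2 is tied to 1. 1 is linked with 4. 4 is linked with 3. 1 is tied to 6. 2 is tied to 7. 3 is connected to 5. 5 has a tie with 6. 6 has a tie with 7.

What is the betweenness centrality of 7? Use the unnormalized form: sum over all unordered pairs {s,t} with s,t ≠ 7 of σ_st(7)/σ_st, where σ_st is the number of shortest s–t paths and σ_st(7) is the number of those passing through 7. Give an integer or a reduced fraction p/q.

Pairs whose geodesics pass through 7 — 6–2: 1/2; 2–5: 1/2.
All other pairs contribute 0.
Summing the contributions gives betweenness(7) = 1.

1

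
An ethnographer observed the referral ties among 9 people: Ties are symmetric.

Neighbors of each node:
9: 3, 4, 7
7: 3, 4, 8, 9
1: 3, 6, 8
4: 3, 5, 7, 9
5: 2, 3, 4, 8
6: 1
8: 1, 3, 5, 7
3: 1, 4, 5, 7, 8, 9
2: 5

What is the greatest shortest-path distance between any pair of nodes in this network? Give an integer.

4

Eccentricity of each node (its greatest distance to any other): 1:3, 2:4, 3:2, 4:3, 5:3, 6:4, 7:3, 8:2, 9:3.
The maximum eccentricity is 4, realized for instance by the pair 2–6 via 2 – 5 – 8 – 1 – 6. So the diameter is 4.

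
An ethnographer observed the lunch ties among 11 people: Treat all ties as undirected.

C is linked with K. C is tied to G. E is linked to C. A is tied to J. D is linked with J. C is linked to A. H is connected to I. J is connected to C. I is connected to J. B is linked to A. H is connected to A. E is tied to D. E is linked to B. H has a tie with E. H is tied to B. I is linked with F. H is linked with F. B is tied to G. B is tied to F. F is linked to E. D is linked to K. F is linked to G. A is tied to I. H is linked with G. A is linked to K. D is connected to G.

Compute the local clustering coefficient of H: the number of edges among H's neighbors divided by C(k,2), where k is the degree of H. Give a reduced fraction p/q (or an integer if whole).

8/15

H's neighbors: A, B, E, F, G, and I (k = 6).
Possible neighbor pairs: C(6,2) = 15. Edges among them: A–B, A–I, B–E, B–F, B–G, E–F, F–G, F–I → e = 8.
Clustering(H) = 8/15.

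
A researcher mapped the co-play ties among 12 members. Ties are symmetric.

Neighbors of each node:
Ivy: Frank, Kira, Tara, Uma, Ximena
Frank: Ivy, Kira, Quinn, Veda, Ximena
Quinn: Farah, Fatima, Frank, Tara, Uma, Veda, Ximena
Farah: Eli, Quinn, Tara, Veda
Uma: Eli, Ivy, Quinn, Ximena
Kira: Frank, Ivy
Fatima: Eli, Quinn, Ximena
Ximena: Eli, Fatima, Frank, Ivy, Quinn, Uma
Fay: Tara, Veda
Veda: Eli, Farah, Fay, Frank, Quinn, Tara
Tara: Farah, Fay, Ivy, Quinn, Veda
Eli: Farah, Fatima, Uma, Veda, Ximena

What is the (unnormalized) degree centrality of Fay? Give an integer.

Fay is directly tied to Tara and Veda. That is 2 neighbors, so the degree of Fay is 2.

2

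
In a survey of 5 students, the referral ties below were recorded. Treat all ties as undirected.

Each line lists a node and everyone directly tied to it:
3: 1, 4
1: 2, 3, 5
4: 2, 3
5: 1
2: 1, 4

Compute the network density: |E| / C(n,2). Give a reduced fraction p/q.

There are 5 edges and 5 nodes, so the maximum possible is C(5,2) = 10.
Density = 5/10 = 1/2.

1/2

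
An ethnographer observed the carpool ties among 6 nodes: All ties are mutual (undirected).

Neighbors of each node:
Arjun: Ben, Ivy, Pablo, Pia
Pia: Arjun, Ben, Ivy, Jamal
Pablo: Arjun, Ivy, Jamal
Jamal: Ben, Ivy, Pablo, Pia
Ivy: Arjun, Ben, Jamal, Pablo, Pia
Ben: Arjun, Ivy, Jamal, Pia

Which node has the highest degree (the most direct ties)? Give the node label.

Degrees — Arjun:4, Ben:4, Ivy:5, Jamal:4, Pablo:3, Pia:4.
The maximum is 5, attained only by Ivy.

Ivy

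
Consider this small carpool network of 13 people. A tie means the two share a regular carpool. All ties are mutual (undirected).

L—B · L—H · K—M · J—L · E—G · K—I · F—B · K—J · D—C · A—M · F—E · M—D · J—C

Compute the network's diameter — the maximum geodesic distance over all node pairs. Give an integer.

8

Eccentricity of each node (its greatest distance to any other): A:8, B:5, C:6, D:7, E:7, F:6, G:8, H:5, I:7, J:5, K:6, L:4, M:7.
The maximum eccentricity is 8, realized for instance by the pair G–A via G – E – F – B – L – J – K – M – A. So the diameter is 8.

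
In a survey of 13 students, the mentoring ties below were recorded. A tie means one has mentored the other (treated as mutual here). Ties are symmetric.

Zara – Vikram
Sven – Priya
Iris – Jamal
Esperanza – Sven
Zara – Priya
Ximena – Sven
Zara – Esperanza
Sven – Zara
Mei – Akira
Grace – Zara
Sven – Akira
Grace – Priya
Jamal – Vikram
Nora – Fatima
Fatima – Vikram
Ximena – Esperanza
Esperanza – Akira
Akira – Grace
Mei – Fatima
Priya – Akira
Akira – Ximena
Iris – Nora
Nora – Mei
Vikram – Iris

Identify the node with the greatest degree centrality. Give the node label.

Akira

Degrees — Akira:6, Esperanza:4, Fatima:3, Grace:3, Iris:3, Jamal:2, Mei:3, Nora:3, Priya:4, Sven:5, Vikram:4, Ximena:3, Zara:5.
The maximum is 6, attained only by Akira.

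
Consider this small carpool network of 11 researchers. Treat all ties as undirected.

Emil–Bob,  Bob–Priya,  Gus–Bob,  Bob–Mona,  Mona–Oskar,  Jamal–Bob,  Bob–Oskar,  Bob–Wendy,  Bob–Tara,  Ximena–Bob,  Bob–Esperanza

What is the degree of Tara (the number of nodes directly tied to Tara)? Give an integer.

Tara is directly tied to Bob. That is 1 neighbor, so the degree of Tara is 1.

1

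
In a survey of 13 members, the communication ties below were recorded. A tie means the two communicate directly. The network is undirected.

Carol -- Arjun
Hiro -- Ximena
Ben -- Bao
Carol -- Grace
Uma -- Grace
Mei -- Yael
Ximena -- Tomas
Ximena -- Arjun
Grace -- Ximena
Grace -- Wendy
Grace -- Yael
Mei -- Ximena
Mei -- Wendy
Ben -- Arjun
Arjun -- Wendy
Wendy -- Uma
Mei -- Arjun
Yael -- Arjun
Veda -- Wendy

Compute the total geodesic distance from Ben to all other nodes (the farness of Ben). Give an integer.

Distances from Ben: Arjun:1, Bao:1, Carol:2, Grace:3, Hiro:3, Mei:2, Tomas:3, Uma:3, Veda:3, Wendy:2, Ximena:2, Yael:2.
Sum = 1 + 1 + 2 + 3 + 3 + 2 + 3 + 3 + 3 + 2 + 2 + 2 = 27.

27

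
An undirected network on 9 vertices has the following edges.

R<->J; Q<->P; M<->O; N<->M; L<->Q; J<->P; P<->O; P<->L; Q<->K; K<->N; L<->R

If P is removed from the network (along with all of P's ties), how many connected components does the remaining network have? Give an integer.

P's neighbors (J, L, O, and Q) remain reachable from one another through other ties, so the rest of the network stays in one piece.

1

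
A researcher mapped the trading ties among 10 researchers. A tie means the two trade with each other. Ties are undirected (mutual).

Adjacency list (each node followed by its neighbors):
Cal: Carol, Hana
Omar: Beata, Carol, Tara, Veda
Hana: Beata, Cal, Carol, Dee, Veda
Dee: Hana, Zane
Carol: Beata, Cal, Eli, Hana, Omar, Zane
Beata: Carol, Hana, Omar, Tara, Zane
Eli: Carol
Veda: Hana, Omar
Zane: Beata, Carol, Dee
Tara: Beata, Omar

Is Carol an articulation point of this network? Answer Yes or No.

Removing Carol leaves {Eli} with no path to {Beata, Cal, Dee, Hana, Omar, Tara, Veda, and Zane}, so the network splits into 2 components. Carol is a cut vertex.

Yes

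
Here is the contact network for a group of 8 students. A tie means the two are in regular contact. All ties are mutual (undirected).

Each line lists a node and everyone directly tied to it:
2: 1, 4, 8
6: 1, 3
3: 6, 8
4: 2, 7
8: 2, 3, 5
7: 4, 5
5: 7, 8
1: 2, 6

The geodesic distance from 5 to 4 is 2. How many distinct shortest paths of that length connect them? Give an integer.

1

The shortest distance is 2, and the only length-2 path is 5–7–4. So there is exactly 1 shortest path.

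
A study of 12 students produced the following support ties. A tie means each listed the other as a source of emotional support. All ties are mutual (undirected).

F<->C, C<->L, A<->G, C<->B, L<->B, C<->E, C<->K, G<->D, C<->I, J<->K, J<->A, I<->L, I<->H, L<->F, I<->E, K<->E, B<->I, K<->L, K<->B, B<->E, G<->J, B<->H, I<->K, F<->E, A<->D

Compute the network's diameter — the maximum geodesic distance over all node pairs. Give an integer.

Eccentricity of each node (its greatest distance to any other): A:4, B:4, C:4, D:5, E:4, F:5, G:4, H:5, I:4, J:3, K:3, L:4.
The maximum eccentricity is 5, realized for instance by the pair D–F via D – G – J – K – C – F. So the diameter is 5.

5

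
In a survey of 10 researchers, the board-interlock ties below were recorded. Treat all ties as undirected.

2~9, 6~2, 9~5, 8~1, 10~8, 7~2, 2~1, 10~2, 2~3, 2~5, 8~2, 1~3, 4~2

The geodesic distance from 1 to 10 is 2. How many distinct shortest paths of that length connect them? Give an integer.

2

The shortest distance is 2. The length-2 paths are: 1–2–10; 1–8–10.
That gives 2 distinct shortest paths.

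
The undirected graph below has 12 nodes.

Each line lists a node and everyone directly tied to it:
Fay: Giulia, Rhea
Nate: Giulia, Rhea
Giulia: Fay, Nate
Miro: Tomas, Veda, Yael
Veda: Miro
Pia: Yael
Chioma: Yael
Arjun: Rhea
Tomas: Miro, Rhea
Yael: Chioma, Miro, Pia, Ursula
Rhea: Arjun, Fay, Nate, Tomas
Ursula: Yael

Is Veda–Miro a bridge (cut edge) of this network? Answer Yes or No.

Without the Veda–Miro edge there is no alternate route between Veda and Miro, so the network disconnects. It is a bridge.

Yes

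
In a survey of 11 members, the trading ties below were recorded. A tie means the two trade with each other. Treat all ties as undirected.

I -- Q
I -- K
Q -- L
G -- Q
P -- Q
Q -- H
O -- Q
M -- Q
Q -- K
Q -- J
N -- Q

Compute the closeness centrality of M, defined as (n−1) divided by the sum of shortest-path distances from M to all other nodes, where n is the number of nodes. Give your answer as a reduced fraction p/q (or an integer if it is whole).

10/19

Distances from M: G:2, H:2, I:2, J:2, K:2, L:2, N:2, O:2, P:2, Q:1. Sum = 19.
n = 11, so closeness = 10/19.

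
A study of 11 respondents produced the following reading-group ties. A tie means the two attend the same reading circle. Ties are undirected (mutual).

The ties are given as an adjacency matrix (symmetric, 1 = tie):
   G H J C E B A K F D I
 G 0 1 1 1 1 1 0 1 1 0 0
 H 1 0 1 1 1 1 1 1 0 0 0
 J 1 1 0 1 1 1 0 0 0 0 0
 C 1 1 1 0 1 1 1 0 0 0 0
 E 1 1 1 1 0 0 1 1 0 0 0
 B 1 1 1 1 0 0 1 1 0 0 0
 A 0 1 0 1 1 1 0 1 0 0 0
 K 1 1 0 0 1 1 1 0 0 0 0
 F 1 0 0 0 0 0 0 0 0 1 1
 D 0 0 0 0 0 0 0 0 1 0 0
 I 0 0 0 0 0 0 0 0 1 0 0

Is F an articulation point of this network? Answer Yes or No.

Removing F leaves {A, B, C, E, G, H, J, and K} with no path to {D}, so the network splits into 3 components. F is a cut vertex.

Yes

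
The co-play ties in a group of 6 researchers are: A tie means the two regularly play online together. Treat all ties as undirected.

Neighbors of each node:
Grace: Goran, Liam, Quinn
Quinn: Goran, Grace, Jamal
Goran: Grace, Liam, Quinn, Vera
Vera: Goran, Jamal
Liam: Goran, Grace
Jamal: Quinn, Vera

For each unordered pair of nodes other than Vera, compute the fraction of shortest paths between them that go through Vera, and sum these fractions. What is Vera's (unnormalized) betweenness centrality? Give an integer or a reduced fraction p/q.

5/6

Pairs whose geodesics pass through Vera — Liam–Jamal: 1/3; Goran–Jamal: 1/2.
All other pairs contribute 0.
Summing the contributions gives betweenness(Vera) = 5/6.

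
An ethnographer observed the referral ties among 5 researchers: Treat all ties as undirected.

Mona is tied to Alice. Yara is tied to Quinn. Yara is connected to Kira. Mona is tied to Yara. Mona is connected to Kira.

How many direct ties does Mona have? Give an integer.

Mona is directly tied to Alice, Kira, and Yara. That is 3 neighbors, so the degree of Mona is 3.

3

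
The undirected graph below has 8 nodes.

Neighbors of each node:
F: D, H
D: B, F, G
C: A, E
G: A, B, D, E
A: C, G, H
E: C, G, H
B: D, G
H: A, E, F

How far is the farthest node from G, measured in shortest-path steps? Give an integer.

2

Distances from G: A:1, B:1, C:2, D:1, E:1, F:2, H:2.
The largest is 2 (to H, C, and F), so the eccentricity of G is 2.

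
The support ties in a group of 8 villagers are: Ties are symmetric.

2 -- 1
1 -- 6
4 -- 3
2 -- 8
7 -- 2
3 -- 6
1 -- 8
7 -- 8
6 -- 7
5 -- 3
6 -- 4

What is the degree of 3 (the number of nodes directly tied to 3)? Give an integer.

3

3 is directly tied to 4, 5, and 6. That is 3 neighbors, so the degree of 3 is 3.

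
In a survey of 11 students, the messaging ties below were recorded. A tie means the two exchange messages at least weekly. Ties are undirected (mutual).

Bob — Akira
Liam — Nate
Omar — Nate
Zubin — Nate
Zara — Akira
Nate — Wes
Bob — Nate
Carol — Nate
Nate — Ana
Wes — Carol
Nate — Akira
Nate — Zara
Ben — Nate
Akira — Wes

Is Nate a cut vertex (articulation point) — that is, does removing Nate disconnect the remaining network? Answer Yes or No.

Yes

Removing Nate leaves {Akira, Bob, Carol, Wes, and Zara} with no path to {Liam}, so the network splits into 6 components. Nate is a cut vertex.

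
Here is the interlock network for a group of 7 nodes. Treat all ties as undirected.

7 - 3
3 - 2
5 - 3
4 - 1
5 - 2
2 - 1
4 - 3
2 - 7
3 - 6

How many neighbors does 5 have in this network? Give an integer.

5 is directly tied to 2 and 3. That is 2 neighbors, so the degree of 5 is 2.

2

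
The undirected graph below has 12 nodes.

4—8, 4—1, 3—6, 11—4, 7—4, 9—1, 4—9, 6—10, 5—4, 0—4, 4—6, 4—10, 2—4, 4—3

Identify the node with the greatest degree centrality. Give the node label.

4

Degrees — 0:1, 1:2, 2:1, 3:2, 4:11, 5:1, 6:3, 7:1, 8:1, 9:2, 10:2, 11:1.
The maximum is 11, attained only by 4.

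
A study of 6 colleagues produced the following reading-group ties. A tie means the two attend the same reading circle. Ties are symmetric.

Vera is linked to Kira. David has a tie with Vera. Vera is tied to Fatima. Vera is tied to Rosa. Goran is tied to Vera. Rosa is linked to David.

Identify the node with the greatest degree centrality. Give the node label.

Vera

Degrees — David:2, Fatima:1, Goran:1, Kira:1, Rosa:2, Vera:5.
The maximum is 5, attained only by Vera.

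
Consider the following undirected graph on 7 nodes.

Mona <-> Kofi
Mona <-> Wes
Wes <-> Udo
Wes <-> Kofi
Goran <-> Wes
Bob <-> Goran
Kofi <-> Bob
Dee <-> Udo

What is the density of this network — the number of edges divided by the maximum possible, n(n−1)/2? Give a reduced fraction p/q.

There are 8 edges and 7 nodes, so the maximum possible is C(7,2) = 21.
Density = 8/21.

8/21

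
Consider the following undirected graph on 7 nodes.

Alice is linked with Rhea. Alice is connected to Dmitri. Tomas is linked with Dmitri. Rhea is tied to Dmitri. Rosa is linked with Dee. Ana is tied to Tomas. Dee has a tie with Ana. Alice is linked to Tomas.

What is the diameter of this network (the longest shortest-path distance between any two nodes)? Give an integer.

Eccentricity of each node (its greatest distance to any other): Alice:4, Ana:3, Dee:4, Dmitri:4, Rhea:5, Rosa:5, Tomas:3.
The maximum eccentricity is 5, realized for instance by the pair Rosa–Rhea via Rosa – Dee – Ana – Tomas – Dmitri – Rhea. So the diameter is 5.

5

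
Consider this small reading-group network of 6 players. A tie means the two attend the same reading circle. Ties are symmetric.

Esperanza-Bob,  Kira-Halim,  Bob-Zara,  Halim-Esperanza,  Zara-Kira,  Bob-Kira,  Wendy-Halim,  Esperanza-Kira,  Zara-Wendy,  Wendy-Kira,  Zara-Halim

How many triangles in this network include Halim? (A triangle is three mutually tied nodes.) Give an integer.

4

Halim's neighbors: Esperanza, Kira, Wendy, and Zara.
Neighbor pairs that are themselves tied: Halim–Esperanza–Kira; Halim–Kira–Wendy; Halim–Kira–Zara; Halim–Wendy–Zara. Each forms one triangle with Halim, for 4 in total.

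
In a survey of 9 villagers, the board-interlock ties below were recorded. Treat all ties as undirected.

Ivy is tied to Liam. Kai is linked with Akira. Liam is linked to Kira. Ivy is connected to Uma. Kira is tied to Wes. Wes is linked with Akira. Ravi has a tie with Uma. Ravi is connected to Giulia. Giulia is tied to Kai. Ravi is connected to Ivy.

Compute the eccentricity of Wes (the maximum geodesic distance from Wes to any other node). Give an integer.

Distances from Wes: Akira:1, Giulia:3, Ivy:3, Kai:2, Kira:1, Liam:2, Ravi:4, Uma:4.
The largest is 4 (to Uma and Ravi), so the eccentricity of Wes is 4.

4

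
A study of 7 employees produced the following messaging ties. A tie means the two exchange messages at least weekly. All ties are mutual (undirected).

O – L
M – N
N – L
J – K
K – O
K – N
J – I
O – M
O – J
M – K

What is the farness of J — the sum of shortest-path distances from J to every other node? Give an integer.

9

Distances from J: I:1, K:1, L:2, M:2, N:2, O:1.
Sum = 1 + 1 + 2 + 2 + 2 + 1 = 9.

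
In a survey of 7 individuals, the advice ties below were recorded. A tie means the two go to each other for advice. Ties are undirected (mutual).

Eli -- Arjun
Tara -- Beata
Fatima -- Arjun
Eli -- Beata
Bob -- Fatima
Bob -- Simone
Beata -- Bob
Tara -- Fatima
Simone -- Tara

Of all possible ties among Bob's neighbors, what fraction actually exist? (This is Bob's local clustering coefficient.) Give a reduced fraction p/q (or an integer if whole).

0

Bob's neighbors: Beata, Fatima, and Simone (k = 3).
Possible neighbor pairs: C(3,2) = 3. Edges among them: none → e = 0.
Clustering(Bob) = 0/3 = 0.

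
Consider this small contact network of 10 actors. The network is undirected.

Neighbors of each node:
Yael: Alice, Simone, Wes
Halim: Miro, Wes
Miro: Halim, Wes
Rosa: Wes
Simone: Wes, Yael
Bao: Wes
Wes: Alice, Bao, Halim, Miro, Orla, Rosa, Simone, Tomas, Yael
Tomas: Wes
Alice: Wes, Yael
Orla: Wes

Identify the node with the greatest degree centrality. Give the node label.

Wes

Degrees — Alice:2, Bao:1, Halim:2, Miro:2, Orla:1, Rosa:1, Simone:2, Tomas:1, Wes:9, Yael:3.
The maximum is 9, attained only by Wes.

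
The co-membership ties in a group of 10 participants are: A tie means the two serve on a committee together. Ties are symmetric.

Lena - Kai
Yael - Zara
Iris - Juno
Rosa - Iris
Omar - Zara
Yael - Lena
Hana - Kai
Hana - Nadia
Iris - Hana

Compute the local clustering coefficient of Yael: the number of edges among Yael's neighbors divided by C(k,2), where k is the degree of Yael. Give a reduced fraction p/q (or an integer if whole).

0

Yael's neighbors: Lena and Zara (k = 2).
Possible neighbor pairs: C(2,2) = 1. Edges among them: none → e = 0.
Clustering(Yael) = 0/1.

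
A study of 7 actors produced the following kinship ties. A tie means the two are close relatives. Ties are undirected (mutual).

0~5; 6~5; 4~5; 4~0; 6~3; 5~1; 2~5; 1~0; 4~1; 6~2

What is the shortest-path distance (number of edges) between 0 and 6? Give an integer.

One shortest route is 0 – 5 – 6, which uses 2 edges, and 0 and 6 are not directly tied, so nothing shorter exists. So d(0,6) = 2.

2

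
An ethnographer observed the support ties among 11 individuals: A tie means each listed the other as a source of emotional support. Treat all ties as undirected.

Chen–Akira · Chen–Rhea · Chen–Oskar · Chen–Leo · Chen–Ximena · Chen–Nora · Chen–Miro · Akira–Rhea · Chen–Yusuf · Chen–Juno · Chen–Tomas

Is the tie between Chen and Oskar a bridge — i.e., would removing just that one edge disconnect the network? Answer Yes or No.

Yes

Without the Chen–Oskar edge there is no alternate route between Chen and Oskar, so the network disconnects. It is a bridge.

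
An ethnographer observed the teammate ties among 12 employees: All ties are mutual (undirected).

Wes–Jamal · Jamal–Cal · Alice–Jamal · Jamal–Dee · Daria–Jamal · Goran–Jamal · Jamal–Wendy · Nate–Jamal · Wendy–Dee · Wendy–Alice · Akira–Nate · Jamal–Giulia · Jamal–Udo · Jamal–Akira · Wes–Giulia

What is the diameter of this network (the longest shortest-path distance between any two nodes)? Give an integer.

Eccentricity of each node (its greatest distance to any other): Akira:2, Alice:2, Cal:2, Daria:2, Dee:2, Giulia:2, Goran:2, Jamal:1, Nate:2, Udo:2, Wendy:2, Wes:2.
The maximum eccentricity is 2, realized for instance by the pair Cal–Wes via Cal – Jamal – Wes. So the diameter is 2.

2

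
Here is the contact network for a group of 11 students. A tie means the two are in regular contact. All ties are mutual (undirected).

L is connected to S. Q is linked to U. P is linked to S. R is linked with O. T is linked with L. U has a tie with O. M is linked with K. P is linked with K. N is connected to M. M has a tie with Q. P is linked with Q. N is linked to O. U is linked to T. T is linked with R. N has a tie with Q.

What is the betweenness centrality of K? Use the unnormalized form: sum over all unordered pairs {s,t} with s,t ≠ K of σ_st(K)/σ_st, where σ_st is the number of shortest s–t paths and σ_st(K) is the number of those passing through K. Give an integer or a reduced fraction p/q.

4/3

Pairs whose geodesics pass through K — M–P: 1/2; M–S: 1/2; M–L: 1/3.
All other pairs contribute 0.
Summing the contributions gives betweenness(K) = 4/3.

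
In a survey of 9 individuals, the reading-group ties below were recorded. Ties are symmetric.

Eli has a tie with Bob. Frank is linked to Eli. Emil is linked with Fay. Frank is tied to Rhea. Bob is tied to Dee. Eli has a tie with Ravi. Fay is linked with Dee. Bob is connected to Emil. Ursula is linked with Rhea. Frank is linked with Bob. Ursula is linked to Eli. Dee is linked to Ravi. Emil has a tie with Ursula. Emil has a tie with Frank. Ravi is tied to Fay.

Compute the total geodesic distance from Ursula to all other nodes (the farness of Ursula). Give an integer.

14

Distances from Ursula: Bob:2, Dee:3, Eli:1, Emil:1, Fay:2, Frank:2, Ravi:2, Rhea:1.
Sum = 2 + 3 + 1 + 1 + 2 + 2 + 2 + 1 = 14.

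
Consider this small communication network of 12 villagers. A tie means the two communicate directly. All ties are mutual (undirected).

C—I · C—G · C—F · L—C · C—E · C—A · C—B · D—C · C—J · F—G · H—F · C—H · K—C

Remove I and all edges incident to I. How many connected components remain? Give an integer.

I's neighbors (C) remain reachable from one another through other ties, so the rest of the network stays in one piece.

1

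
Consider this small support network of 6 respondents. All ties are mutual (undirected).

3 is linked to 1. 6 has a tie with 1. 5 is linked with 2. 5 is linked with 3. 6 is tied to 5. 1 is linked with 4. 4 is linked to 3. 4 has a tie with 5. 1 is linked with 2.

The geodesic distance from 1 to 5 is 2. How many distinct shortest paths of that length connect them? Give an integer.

The shortest distance is 2. The length-2 paths are: 1–2–5; 1–3–5; 1–6–5; 1–4–5.
That gives 4 distinct shortest paths.

4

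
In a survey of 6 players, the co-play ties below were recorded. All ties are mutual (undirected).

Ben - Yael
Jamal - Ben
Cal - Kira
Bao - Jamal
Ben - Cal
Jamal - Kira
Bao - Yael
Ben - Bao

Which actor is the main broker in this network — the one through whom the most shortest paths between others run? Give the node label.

Ben

Unnormalized betweenness of each node: Bao:5/6, Ben:11/3, Cal:5/6, Jamal:13/6, Kira:1/2, Yael:0.
Ben has the largest value, 11/3, making it the main broker — the node through which the most shortest paths run.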